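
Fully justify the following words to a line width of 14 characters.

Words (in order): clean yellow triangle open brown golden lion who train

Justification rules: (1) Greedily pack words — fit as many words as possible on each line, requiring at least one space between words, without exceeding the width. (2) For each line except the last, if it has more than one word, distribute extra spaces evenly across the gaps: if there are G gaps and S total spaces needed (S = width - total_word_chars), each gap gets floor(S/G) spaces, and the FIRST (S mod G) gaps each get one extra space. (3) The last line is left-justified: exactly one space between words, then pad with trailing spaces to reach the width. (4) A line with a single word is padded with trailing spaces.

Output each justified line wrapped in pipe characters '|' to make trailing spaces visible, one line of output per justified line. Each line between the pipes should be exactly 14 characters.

Answer: |clean   yellow|
|triangle  open|
|brown   golden|
|lion who train|

Derivation:
Line 1: ['clean', 'yellow'] (min_width=12, slack=2)
Line 2: ['triangle', 'open'] (min_width=13, slack=1)
Line 3: ['brown', 'golden'] (min_width=12, slack=2)
Line 4: ['lion', 'who', 'train'] (min_width=14, slack=0)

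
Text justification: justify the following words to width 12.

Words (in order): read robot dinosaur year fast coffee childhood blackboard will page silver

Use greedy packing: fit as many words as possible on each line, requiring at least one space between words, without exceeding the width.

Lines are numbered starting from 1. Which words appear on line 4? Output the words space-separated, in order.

Line 1: ['read', 'robot'] (min_width=10, slack=2)
Line 2: ['dinosaur'] (min_width=8, slack=4)
Line 3: ['year', 'fast'] (min_width=9, slack=3)
Line 4: ['coffee'] (min_width=6, slack=6)
Line 5: ['childhood'] (min_width=9, slack=3)
Line 6: ['blackboard'] (min_width=10, slack=2)
Line 7: ['will', 'page'] (min_width=9, slack=3)
Line 8: ['silver'] (min_width=6, slack=6)

Answer: coffee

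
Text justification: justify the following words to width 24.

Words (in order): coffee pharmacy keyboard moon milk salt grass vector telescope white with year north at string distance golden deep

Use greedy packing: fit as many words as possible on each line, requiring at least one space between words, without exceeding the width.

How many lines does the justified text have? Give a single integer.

Answer: 6

Derivation:
Line 1: ['coffee', 'pharmacy', 'keyboard'] (min_width=24, slack=0)
Line 2: ['moon', 'milk', 'salt', 'grass'] (min_width=20, slack=4)
Line 3: ['vector', 'telescope', 'white'] (min_width=22, slack=2)
Line 4: ['with', 'year', 'north', 'at'] (min_width=18, slack=6)
Line 5: ['string', 'distance', 'golden'] (min_width=22, slack=2)
Line 6: ['deep'] (min_width=4, slack=20)
Total lines: 6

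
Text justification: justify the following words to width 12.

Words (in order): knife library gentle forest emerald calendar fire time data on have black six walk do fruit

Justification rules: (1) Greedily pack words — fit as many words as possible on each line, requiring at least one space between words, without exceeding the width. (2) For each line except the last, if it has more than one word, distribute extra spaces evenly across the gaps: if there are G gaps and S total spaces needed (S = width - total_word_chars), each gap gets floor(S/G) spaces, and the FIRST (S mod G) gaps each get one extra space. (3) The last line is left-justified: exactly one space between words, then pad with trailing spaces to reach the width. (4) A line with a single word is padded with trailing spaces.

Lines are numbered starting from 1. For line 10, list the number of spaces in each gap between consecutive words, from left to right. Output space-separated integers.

Line 1: ['knife'] (min_width=5, slack=7)
Line 2: ['library'] (min_width=7, slack=5)
Line 3: ['gentle'] (min_width=6, slack=6)
Line 4: ['forest'] (min_width=6, slack=6)
Line 5: ['emerald'] (min_width=7, slack=5)
Line 6: ['calendar'] (min_width=8, slack=4)
Line 7: ['fire', 'time'] (min_width=9, slack=3)
Line 8: ['data', 'on', 'have'] (min_width=12, slack=0)
Line 9: ['black', 'six'] (min_width=9, slack=3)
Line 10: ['walk', 'do'] (min_width=7, slack=5)
Line 11: ['fruit'] (min_width=5, slack=7)

Answer: 6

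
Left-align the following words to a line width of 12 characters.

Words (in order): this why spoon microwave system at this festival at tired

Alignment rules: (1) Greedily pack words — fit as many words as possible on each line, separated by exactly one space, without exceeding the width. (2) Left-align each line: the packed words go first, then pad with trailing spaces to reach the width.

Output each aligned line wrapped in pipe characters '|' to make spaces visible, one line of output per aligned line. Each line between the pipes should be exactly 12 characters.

Line 1: ['this', 'why'] (min_width=8, slack=4)
Line 2: ['spoon'] (min_width=5, slack=7)
Line 3: ['microwave'] (min_width=9, slack=3)
Line 4: ['system', 'at'] (min_width=9, slack=3)
Line 5: ['this'] (min_width=4, slack=8)
Line 6: ['festival', 'at'] (min_width=11, slack=1)
Line 7: ['tired'] (min_width=5, slack=7)

Answer: |this why    |
|spoon       |
|microwave   |
|system at   |
|this        |
|festival at |
|tired       |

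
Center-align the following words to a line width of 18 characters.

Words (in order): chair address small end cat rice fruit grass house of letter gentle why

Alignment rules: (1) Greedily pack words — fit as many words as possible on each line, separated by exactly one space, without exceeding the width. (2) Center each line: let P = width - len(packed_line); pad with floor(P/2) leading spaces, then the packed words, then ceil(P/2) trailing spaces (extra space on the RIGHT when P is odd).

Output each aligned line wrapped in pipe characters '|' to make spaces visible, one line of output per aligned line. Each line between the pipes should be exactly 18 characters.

Line 1: ['chair', 'address'] (min_width=13, slack=5)
Line 2: ['small', 'end', 'cat', 'rice'] (min_width=18, slack=0)
Line 3: ['fruit', 'grass', 'house'] (min_width=17, slack=1)
Line 4: ['of', 'letter', 'gentle'] (min_width=16, slack=2)
Line 5: ['why'] (min_width=3, slack=15)

Answer: |  chair address   |
|small end cat rice|
|fruit grass house |
| of letter gentle |
|       why        |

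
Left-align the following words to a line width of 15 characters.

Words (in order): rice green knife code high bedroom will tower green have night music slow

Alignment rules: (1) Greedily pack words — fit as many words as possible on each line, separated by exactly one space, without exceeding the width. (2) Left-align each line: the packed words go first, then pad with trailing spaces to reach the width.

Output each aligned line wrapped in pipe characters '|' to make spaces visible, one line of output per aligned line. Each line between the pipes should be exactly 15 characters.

Line 1: ['rice', 'green'] (min_width=10, slack=5)
Line 2: ['knife', 'code', 'high'] (min_width=15, slack=0)
Line 3: ['bedroom', 'will'] (min_width=12, slack=3)
Line 4: ['tower', 'green'] (min_width=11, slack=4)
Line 5: ['have', 'night'] (min_width=10, slack=5)
Line 6: ['music', 'slow'] (min_width=10, slack=5)

Answer: |rice green     |
|knife code high|
|bedroom will   |
|tower green    |
|have night     |
|music slow     |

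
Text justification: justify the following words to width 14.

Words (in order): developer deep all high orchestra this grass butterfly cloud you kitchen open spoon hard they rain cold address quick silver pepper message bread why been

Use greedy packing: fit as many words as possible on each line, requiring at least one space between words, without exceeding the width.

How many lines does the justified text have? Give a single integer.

Line 1: ['developer', 'deep'] (min_width=14, slack=0)
Line 2: ['all', 'high'] (min_width=8, slack=6)
Line 3: ['orchestra', 'this'] (min_width=14, slack=0)
Line 4: ['grass'] (min_width=5, slack=9)
Line 5: ['butterfly'] (min_width=9, slack=5)
Line 6: ['cloud', 'you'] (min_width=9, slack=5)
Line 7: ['kitchen', 'open'] (min_width=12, slack=2)
Line 8: ['spoon', 'hard'] (min_width=10, slack=4)
Line 9: ['they', 'rain', 'cold'] (min_width=14, slack=0)
Line 10: ['address', 'quick'] (min_width=13, slack=1)
Line 11: ['silver', 'pepper'] (min_width=13, slack=1)
Line 12: ['message', 'bread'] (min_width=13, slack=1)
Line 13: ['why', 'been'] (min_width=8, slack=6)
Total lines: 13

Answer: 13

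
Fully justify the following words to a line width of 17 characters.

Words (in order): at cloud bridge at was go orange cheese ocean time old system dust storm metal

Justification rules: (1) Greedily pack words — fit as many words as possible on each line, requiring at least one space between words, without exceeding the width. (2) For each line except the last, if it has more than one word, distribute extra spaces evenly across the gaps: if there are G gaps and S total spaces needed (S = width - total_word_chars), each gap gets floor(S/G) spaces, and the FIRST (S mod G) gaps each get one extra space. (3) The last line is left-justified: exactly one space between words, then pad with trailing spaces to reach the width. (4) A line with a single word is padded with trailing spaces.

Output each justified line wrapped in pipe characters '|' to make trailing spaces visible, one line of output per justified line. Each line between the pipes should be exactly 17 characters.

Answer: |at  cloud  bridge|
|at  was go orange|
|cheese ocean time|
|old  system  dust|
|storm metal      |

Derivation:
Line 1: ['at', 'cloud', 'bridge'] (min_width=15, slack=2)
Line 2: ['at', 'was', 'go', 'orange'] (min_width=16, slack=1)
Line 3: ['cheese', 'ocean', 'time'] (min_width=17, slack=0)
Line 4: ['old', 'system', 'dust'] (min_width=15, slack=2)
Line 5: ['storm', 'metal'] (min_width=11, slack=6)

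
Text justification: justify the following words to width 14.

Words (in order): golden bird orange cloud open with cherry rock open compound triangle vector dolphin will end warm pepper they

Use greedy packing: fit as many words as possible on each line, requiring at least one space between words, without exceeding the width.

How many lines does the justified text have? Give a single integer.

Answer: 9

Derivation:
Line 1: ['golden', 'bird'] (min_width=11, slack=3)
Line 2: ['orange', 'cloud'] (min_width=12, slack=2)
Line 3: ['open', 'with'] (min_width=9, slack=5)
Line 4: ['cherry', 'rock'] (min_width=11, slack=3)
Line 5: ['open', 'compound'] (min_width=13, slack=1)
Line 6: ['triangle'] (min_width=8, slack=6)
Line 7: ['vector', 'dolphin'] (min_width=14, slack=0)
Line 8: ['will', 'end', 'warm'] (min_width=13, slack=1)
Line 9: ['pepper', 'they'] (min_width=11, slack=3)
Total lines: 9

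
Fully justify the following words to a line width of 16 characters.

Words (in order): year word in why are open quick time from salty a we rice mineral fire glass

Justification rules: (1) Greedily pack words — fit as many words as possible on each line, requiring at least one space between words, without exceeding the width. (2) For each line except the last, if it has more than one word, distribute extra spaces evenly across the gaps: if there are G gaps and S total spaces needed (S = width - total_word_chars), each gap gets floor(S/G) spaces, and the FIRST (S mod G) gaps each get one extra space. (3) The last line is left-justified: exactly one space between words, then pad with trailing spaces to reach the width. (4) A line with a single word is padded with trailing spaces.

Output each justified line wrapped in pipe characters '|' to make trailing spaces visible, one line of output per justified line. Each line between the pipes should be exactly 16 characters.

Line 1: ['year', 'word', 'in', 'why'] (min_width=16, slack=0)
Line 2: ['are', 'open', 'quick'] (min_width=14, slack=2)
Line 3: ['time', 'from', 'salty'] (min_width=15, slack=1)
Line 4: ['a', 'we', 'rice'] (min_width=9, slack=7)
Line 5: ['mineral', 'fire'] (min_width=12, slack=4)
Line 6: ['glass'] (min_width=5, slack=11)

Answer: |year word in why|
|are  open  quick|
|time  from salty|
|a     we    rice|
|mineral     fire|
|glass           |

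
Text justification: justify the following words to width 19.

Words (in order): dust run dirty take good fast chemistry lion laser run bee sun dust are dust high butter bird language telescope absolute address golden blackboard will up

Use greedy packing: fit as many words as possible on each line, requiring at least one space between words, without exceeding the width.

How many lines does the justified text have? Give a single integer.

Answer: 9

Derivation:
Line 1: ['dust', 'run', 'dirty', 'take'] (min_width=19, slack=0)
Line 2: ['good', 'fast', 'chemistry'] (min_width=19, slack=0)
Line 3: ['lion', 'laser', 'run', 'bee'] (min_width=18, slack=1)
Line 4: ['sun', 'dust', 'are', 'dust'] (min_width=17, slack=2)
Line 5: ['high', 'butter', 'bird'] (min_width=16, slack=3)
Line 6: ['language', 'telescope'] (min_width=18, slack=1)
Line 7: ['absolute', 'address'] (min_width=16, slack=3)
Line 8: ['golden', 'blackboard'] (min_width=17, slack=2)
Line 9: ['will', 'up'] (min_width=7, slack=12)
Total lines: 9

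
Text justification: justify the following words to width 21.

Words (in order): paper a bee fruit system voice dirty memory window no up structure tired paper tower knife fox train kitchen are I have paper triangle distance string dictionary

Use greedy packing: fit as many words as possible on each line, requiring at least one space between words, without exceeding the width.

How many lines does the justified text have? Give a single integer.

Line 1: ['paper', 'a', 'bee', 'fruit'] (min_width=17, slack=4)
Line 2: ['system', 'voice', 'dirty'] (min_width=18, slack=3)
Line 3: ['memory', 'window', 'no', 'up'] (min_width=19, slack=2)
Line 4: ['structure', 'tired', 'paper'] (min_width=21, slack=0)
Line 5: ['tower', 'knife', 'fox', 'train'] (min_width=21, slack=0)
Line 6: ['kitchen', 'are', 'I', 'have'] (min_width=18, slack=3)
Line 7: ['paper', 'triangle'] (min_width=14, slack=7)
Line 8: ['distance', 'string'] (min_width=15, slack=6)
Line 9: ['dictionary'] (min_width=10, slack=11)
Total lines: 9

Answer: 9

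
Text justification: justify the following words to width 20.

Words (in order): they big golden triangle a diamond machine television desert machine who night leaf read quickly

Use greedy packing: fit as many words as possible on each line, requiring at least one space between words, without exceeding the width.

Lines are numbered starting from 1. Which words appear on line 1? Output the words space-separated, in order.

Line 1: ['they', 'big', 'golden'] (min_width=15, slack=5)
Line 2: ['triangle', 'a', 'diamond'] (min_width=18, slack=2)
Line 3: ['machine', 'television'] (min_width=18, slack=2)
Line 4: ['desert', 'machine', 'who'] (min_width=18, slack=2)
Line 5: ['night', 'leaf', 'read'] (min_width=15, slack=5)
Line 6: ['quickly'] (min_width=7, slack=13)

Answer: they big golden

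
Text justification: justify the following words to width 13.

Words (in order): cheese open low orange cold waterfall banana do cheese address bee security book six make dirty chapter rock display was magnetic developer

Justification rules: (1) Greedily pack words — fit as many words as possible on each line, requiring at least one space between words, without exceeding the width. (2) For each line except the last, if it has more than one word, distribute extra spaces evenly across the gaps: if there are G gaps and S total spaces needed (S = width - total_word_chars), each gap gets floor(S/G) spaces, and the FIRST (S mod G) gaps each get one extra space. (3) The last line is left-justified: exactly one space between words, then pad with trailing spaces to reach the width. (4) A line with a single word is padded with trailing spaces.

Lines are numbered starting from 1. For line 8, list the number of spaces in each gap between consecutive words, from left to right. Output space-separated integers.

Answer: 1

Derivation:
Line 1: ['cheese', 'open'] (min_width=11, slack=2)
Line 2: ['low', 'orange'] (min_width=10, slack=3)
Line 3: ['cold'] (min_width=4, slack=9)
Line 4: ['waterfall'] (min_width=9, slack=4)
Line 5: ['banana', 'do'] (min_width=9, slack=4)
Line 6: ['cheese'] (min_width=6, slack=7)
Line 7: ['address', 'bee'] (min_width=11, slack=2)
Line 8: ['security', 'book'] (min_width=13, slack=0)
Line 9: ['six', 'make'] (min_width=8, slack=5)
Line 10: ['dirty', 'chapter'] (min_width=13, slack=0)
Line 11: ['rock', 'display'] (min_width=12, slack=1)
Line 12: ['was', 'magnetic'] (min_width=12, slack=1)
Line 13: ['developer'] (min_width=9, slack=4)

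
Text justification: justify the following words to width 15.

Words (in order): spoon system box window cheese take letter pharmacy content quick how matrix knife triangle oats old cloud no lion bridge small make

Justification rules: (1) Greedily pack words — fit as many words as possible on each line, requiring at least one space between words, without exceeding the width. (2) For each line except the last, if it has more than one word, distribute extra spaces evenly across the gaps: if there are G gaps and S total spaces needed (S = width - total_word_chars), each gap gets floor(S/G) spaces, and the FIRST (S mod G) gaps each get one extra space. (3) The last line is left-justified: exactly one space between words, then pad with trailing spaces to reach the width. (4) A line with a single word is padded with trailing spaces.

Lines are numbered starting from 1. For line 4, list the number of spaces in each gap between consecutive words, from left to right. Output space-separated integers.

Answer: 1

Derivation:
Line 1: ['spoon', 'system'] (min_width=12, slack=3)
Line 2: ['box', 'window'] (min_width=10, slack=5)
Line 3: ['cheese', 'take'] (min_width=11, slack=4)
Line 4: ['letter', 'pharmacy'] (min_width=15, slack=0)
Line 5: ['content', 'quick'] (min_width=13, slack=2)
Line 6: ['how', 'matrix'] (min_width=10, slack=5)
Line 7: ['knife', 'triangle'] (min_width=14, slack=1)
Line 8: ['oats', 'old', 'cloud'] (min_width=14, slack=1)
Line 9: ['no', 'lion', 'bridge'] (min_width=14, slack=1)
Line 10: ['small', 'make'] (min_width=10, slack=5)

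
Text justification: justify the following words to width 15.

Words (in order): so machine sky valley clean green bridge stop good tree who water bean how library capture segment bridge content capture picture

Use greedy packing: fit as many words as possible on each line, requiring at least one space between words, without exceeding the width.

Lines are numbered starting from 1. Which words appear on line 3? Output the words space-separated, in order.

Line 1: ['so', 'machine', 'sky'] (min_width=14, slack=1)
Line 2: ['valley', 'clean'] (min_width=12, slack=3)
Line 3: ['green', 'bridge'] (min_width=12, slack=3)
Line 4: ['stop', 'good', 'tree'] (min_width=14, slack=1)
Line 5: ['who', 'water', 'bean'] (min_width=14, slack=1)
Line 6: ['how', 'library'] (min_width=11, slack=4)
Line 7: ['capture', 'segment'] (min_width=15, slack=0)
Line 8: ['bridge', 'content'] (min_width=14, slack=1)
Line 9: ['capture', 'picture'] (min_width=15, slack=0)

Answer: green bridge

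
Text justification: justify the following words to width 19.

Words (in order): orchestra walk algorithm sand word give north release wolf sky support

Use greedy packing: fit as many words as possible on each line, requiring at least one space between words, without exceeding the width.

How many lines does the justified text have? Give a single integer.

Line 1: ['orchestra', 'walk'] (min_width=14, slack=5)
Line 2: ['algorithm', 'sand', 'word'] (min_width=19, slack=0)
Line 3: ['give', 'north', 'release'] (min_width=18, slack=1)
Line 4: ['wolf', 'sky', 'support'] (min_width=16, slack=3)
Total lines: 4

Answer: 4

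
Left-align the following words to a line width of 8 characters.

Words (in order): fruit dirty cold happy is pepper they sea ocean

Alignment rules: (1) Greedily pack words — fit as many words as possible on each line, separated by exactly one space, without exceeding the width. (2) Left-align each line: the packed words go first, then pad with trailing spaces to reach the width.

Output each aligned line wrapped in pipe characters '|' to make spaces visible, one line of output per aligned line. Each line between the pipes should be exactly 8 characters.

Answer: |fruit   |
|dirty   |
|cold    |
|happy is|
|pepper  |
|they sea|
|ocean   |

Derivation:
Line 1: ['fruit'] (min_width=5, slack=3)
Line 2: ['dirty'] (min_width=5, slack=3)
Line 3: ['cold'] (min_width=4, slack=4)
Line 4: ['happy', 'is'] (min_width=8, slack=0)
Line 5: ['pepper'] (min_width=6, slack=2)
Line 6: ['they', 'sea'] (min_width=8, slack=0)
Line 7: ['ocean'] (min_width=5, slack=3)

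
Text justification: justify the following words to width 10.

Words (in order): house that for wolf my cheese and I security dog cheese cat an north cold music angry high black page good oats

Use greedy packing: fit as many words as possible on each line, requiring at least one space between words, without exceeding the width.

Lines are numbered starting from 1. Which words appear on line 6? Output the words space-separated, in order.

Line 1: ['house', 'that'] (min_width=10, slack=0)
Line 2: ['for', 'wolf'] (min_width=8, slack=2)
Line 3: ['my', 'cheese'] (min_width=9, slack=1)
Line 4: ['and', 'I'] (min_width=5, slack=5)
Line 5: ['security'] (min_width=8, slack=2)
Line 6: ['dog', 'cheese'] (min_width=10, slack=0)
Line 7: ['cat', 'an'] (min_width=6, slack=4)
Line 8: ['north', 'cold'] (min_width=10, slack=0)
Line 9: ['music'] (min_width=5, slack=5)
Line 10: ['angry', 'high'] (min_width=10, slack=0)
Line 11: ['black', 'page'] (min_width=10, slack=0)
Line 12: ['good', 'oats'] (min_width=9, slack=1)

Answer: dog cheese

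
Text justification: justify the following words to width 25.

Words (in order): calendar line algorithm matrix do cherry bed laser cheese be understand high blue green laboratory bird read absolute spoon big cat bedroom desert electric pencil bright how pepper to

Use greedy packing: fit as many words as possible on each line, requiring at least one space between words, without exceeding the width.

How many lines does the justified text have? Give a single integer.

Answer: 9

Derivation:
Line 1: ['calendar', 'line', 'algorithm'] (min_width=23, slack=2)
Line 2: ['matrix', 'do', 'cherry', 'bed'] (min_width=20, slack=5)
Line 3: ['laser', 'cheese', 'be'] (min_width=15, slack=10)
Line 4: ['understand', 'high', 'blue'] (min_width=20, slack=5)
Line 5: ['green', 'laboratory', 'bird'] (min_width=21, slack=4)
Line 6: ['read', 'absolute', 'spoon', 'big'] (min_width=23, slack=2)
Line 7: ['cat', 'bedroom', 'desert'] (min_width=18, slack=7)
Line 8: ['electric', 'pencil', 'bright'] (min_width=22, slack=3)
Line 9: ['how', 'pepper', 'to'] (min_width=13, slack=12)
Total lines: 9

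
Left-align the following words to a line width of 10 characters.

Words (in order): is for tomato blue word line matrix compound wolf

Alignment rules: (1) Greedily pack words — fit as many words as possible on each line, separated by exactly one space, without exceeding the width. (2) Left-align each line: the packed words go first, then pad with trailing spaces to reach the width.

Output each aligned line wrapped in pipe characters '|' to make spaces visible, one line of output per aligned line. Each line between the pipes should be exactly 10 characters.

Line 1: ['is', 'for'] (min_width=6, slack=4)
Line 2: ['tomato'] (min_width=6, slack=4)
Line 3: ['blue', 'word'] (min_width=9, slack=1)
Line 4: ['line'] (min_width=4, slack=6)
Line 5: ['matrix'] (min_width=6, slack=4)
Line 6: ['compound'] (min_width=8, slack=2)
Line 7: ['wolf'] (min_width=4, slack=6)

Answer: |is for    |
|tomato    |
|blue word |
|line      |
|matrix    |
|compound  |
|wolf      |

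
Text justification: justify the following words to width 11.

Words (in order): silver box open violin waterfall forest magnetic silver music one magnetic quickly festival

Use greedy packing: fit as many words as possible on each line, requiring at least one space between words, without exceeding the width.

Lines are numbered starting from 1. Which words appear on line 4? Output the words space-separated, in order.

Line 1: ['silver', 'box'] (min_width=10, slack=1)
Line 2: ['open', 'violin'] (min_width=11, slack=0)
Line 3: ['waterfall'] (min_width=9, slack=2)
Line 4: ['forest'] (min_width=6, slack=5)
Line 5: ['magnetic'] (min_width=8, slack=3)
Line 6: ['silver'] (min_width=6, slack=5)
Line 7: ['music', 'one'] (min_width=9, slack=2)
Line 8: ['magnetic'] (min_width=8, slack=3)
Line 9: ['quickly'] (min_width=7, slack=4)
Line 10: ['festival'] (min_width=8, slack=3)

Answer: forest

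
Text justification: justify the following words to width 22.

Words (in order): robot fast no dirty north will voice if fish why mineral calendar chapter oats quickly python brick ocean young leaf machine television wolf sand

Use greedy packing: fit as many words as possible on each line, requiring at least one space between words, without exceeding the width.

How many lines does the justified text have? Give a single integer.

Line 1: ['robot', 'fast', 'no', 'dirty'] (min_width=19, slack=3)
Line 2: ['north', 'will', 'voice', 'if'] (min_width=19, slack=3)
Line 3: ['fish', 'why', 'mineral'] (min_width=16, slack=6)
Line 4: ['calendar', 'chapter', 'oats'] (min_width=21, slack=1)
Line 5: ['quickly', 'python', 'brick'] (min_width=20, slack=2)
Line 6: ['ocean', 'young', 'leaf'] (min_width=16, slack=6)
Line 7: ['machine', 'television'] (min_width=18, slack=4)
Line 8: ['wolf', 'sand'] (min_width=9, slack=13)
Total lines: 8

Answer: 8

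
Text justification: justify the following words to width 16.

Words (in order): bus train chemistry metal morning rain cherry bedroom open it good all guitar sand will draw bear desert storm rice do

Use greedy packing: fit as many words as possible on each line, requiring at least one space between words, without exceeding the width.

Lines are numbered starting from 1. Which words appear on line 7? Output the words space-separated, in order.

Answer: draw bear desert

Derivation:
Line 1: ['bus', 'train'] (min_width=9, slack=7)
Line 2: ['chemistry', 'metal'] (min_width=15, slack=1)
Line 3: ['morning', 'rain'] (min_width=12, slack=4)
Line 4: ['cherry', 'bedroom'] (min_width=14, slack=2)
Line 5: ['open', 'it', 'good', 'all'] (min_width=16, slack=0)
Line 6: ['guitar', 'sand', 'will'] (min_width=16, slack=0)
Line 7: ['draw', 'bear', 'desert'] (min_width=16, slack=0)
Line 8: ['storm', 'rice', 'do'] (min_width=13, slack=3)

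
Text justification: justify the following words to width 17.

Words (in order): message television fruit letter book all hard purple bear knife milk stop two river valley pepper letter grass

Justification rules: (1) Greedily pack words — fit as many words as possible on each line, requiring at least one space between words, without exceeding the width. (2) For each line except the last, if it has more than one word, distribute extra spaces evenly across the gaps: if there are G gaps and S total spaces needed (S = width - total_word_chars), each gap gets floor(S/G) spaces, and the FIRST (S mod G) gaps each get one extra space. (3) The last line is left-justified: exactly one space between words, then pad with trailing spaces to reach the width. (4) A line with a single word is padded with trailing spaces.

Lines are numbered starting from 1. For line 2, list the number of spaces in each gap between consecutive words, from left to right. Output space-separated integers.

Answer: 2

Derivation:
Line 1: ['message'] (min_width=7, slack=10)
Line 2: ['television', 'fruit'] (min_width=16, slack=1)
Line 3: ['letter', 'book', 'all'] (min_width=15, slack=2)
Line 4: ['hard', 'purple', 'bear'] (min_width=16, slack=1)
Line 5: ['knife', 'milk', 'stop'] (min_width=15, slack=2)
Line 6: ['two', 'river', 'valley'] (min_width=16, slack=1)
Line 7: ['pepper', 'letter'] (min_width=13, slack=4)
Line 8: ['grass'] (min_width=5, slack=12)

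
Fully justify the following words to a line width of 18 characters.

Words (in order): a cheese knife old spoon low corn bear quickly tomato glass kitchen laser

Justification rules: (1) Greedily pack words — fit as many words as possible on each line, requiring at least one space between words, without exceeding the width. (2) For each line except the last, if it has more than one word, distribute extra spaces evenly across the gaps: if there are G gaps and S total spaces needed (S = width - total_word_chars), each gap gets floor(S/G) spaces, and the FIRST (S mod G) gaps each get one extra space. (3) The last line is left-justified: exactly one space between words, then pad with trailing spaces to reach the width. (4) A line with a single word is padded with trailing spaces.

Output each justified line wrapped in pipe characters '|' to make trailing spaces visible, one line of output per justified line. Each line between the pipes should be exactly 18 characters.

Line 1: ['a', 'cheese', 'knife', 'old'] (min_width=18, slack=0)
Line 2: ['spoon', 'low', 'corn'] (min_width=14, slack=4)
Line 3: ['bear', 'quickly'] (min_width=12, slack=6)
Line 4: ['tomato', 'glass'] (min_width=12, slack=6)
Line 5: ['kitchen', 'laser'] (min_width=13, slack=5)

Answer: |a cheese knife old|
|spoon   low   corn|
|bear       quickly|
|tomato       glass|
|kitchen laser     |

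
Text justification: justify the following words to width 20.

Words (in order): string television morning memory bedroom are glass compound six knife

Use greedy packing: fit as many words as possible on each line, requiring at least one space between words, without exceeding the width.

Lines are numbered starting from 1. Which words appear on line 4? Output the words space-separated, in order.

Answer: compound six knife

Derivation:
Line 1: ['string', 'television'] (min_width=17, slack=3)
Line 2: ['morning', 'memory'] (min_width=14, slack=6)
Line 3: ['bedroom', 'are', 'glass'] (min_width=17, slack=3)
Line 4: ['compound', 'six', 'knife'] (min_width=18, slack=2)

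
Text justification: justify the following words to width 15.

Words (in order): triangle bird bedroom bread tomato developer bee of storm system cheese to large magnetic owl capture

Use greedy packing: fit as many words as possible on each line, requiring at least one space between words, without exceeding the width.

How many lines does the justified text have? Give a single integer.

Answer: 8

Derivation:
Line 1: ['triangle', 'bird'] (min_width=13, slack=2)
Line 2: ['bedroom', 'bread'] (min_width=13, slack=2)
Line 3: ['tomato'] (min_width=6, slack=9)
Line 4: ['developer', 'bee'] (min_width=13, slack=2)
Line 5: ['of', 'storm', 'system'] (min_width=15, slack=0)
Line 6: ['cheese', 'to', 'large'] (min_width=15, slack=0)
Line 7: ['magnetic', 'owl'] (min_width=12, slack=3)
Line 8: ['capture'] (min_width=7, slack=8)
Total lines: 8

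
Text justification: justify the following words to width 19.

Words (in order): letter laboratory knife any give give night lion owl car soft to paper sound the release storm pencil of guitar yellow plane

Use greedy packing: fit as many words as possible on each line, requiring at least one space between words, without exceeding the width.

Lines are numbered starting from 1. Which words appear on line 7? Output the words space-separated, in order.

Answer: yellow plane

Derivation:
Line 1: ['letter', 'laboratory'] (min_width=17, slack=2)
Line 2: ['knife', 'any', 'give', 'give'] (min_width=19, slack=0)
Line 3: ['night', 'lion', 'owl', 'car'] (min_width=18, slack=1)
Line 4: ['soft', 'to', 'paper', 'sound'] (min_width=19, slack=0)
Line 5: ['the', 'release', 'storm'] (min_width=17, slack=2)
Line 6: ['pencil', 'of', 'guitar'] (min_width=16, slack=3)
Line 7: ['yellow', 'plane'] (min_width=12, slack=7)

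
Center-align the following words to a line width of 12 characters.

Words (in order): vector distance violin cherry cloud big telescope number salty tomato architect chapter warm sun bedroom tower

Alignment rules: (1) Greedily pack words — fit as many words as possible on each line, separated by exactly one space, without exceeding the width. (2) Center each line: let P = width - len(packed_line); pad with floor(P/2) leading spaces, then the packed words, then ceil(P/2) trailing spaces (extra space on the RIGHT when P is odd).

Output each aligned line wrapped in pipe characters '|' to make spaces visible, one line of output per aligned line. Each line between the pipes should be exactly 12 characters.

Line 1: ['vector'] (min_width=6, slack=6)
Line 2: ['distance'] (min_width=8, slack=4)
Line 3: ['violin'] (min_width=6, slack=6)
Line 4: ['cherry', 'cloud'] (min_width=12, slack=0)
Line 5: ['big'] (min_width=3, slack=9)
Line 6: ['telescope'] (min_width=9, slack=3)
Line 7: ['number', 'salty'] (min_width=12, slack=0)
Line 8: ['tomato'] (min_width=6, slack=6)
Line 9: ['architect'] (min_width=9, slack=3)
Line 10: ['chapter', 'warm'] (min_width=12, slack=0)
Line 11: ['sun', 'bedroom'] (min_width=11, slack=1)
Line 12: ['tower'] (min_width=5, slack=7)

Answer: |   vector   |
|  distance  |
|   violin   |
|cherry cloud|
|    big     |
| telescope  |
|number salty|
|   tomato   |
| architect  |
|chapter warm|
|sun bedroom |
|   tower    |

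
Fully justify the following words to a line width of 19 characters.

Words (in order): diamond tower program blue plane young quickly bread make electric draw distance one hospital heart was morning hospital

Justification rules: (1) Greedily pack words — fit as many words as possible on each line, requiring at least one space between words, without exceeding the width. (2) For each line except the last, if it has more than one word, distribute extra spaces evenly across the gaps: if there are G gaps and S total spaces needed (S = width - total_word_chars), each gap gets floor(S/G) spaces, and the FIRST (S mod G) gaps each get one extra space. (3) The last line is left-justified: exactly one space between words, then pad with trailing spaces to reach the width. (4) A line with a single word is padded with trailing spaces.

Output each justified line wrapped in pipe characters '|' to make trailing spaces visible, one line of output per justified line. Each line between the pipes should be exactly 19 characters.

Line 1: ['diamond', 'tower'] (min_width=13, slack=6)
Line 2: ['program', 'blue', 'plane'] (min_width=18, slack=1)
Line 3: ['young', 'quickly', 'bread'] (min_width=19, slack=0)
Line 4: ['make', 'electric', 'draw'] (min_width=18, slack=1)
Line 5: ['distance', 'one'] (min_width=12, slack=7)
Line 6: ['hospital', 'heart', 'was'] (min_width=18, slack=1)
Line 7: ['morning', 'hospital'] (min_width=16, slack=3)

Answer: |diamond       tower|
|program  blue plane|
|young quickly bread|
|make  electric draw|
|distance        one|
|hospital  heart was|
|morning hospital   |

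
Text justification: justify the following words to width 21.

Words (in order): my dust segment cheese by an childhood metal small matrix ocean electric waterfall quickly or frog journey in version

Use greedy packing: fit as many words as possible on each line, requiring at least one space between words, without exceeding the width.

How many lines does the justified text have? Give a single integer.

Line 1: ['my', 'dust', 'segment'] (min_width=15, slack=6)
Line 2: ['cheese', 'by', 'an'] (min_width=12, slack=9)
Line 3: ['childhood', 'metal', 'small'] (min_width=21, slack=0)
Line 4: ['matrix', 'ocean', 'electric'] (min_width=21, slack=0)
Line 5: ['waterfall', 'quickly', 'or'] (min_width=20, slack=1)
Line 6: ['frog', 'journey', 'in'] (min_width=15, slack=6)
Line 7: ['version'] (min_width=7, slack=14)
Total lines: 7

Answer: 7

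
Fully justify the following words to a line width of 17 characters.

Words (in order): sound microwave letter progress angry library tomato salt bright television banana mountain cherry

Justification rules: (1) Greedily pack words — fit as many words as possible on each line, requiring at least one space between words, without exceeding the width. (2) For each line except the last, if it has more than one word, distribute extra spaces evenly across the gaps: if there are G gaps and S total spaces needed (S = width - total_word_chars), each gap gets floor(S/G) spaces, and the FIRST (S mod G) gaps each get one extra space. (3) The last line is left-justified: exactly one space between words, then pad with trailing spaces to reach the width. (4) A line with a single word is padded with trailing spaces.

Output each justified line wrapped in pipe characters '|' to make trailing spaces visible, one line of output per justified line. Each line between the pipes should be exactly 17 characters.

Line 1: ['sound', 'microwave'] (min_width=15, slack=2)
Line 2: ['letter', 'progress'] (min_width=15, slack=2)
Line 3: ['angry', 'library'] (min_width=13, slack=4)
Line 4: ['tomato', 'salt'] (min_width=11, slack=6)
Line 5: ['bright', 'television'] (min_width=17, slack=0)
Line 6: ['banana', 'mountain'] (min_width=15, slack=2)
Line 7: ['cherry'] (min_width=6, slack=11)

Answer: |sound   microwave|
|letter   progress|
|angry     library|
|tomato       salt|
|bright television|
|banana   mountain|
|cherry           |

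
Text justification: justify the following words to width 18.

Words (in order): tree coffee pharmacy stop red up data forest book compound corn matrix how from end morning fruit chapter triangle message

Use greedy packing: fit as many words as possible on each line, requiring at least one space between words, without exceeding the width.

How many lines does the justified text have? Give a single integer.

Answer: 8

Derivation:
Line 1: ['tree', 'coffee'] (min_width=11, slack=7)
Line 2: ['pharmacy', 'stop', 'red'] (min_width=17, slack=1)
Line 3: ['up', 'data', 'forest'] (min_width=14, slack=4)
Line 4: ['book', 'compound', 'corn'] (min_width=18, slack=0)
Line 5: ['matrix', 'how', 'from'] (min_width=15, slack=3)
Line 6: ['end', 'morning', 'fruit'] (min_width=17, slack=1)
Line 7: ['chapter', 'triangle'] (min_width=16, slack=2)
Line 8: ['message'] (min_width=7, slack=11)
Total lines: 8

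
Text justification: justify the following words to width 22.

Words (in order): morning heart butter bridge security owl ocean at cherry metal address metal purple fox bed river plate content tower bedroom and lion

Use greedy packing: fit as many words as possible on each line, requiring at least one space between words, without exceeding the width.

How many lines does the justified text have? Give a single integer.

Line 1: ['morning', 'heart', 'butter'] (min_width=20, slack=2)
Line 2: ['bridge', 'security', 'owl'] (min_width=19, slack=3)
Line 3: ['ocean', 'at', 'cherry', 'metal'] (min_width=21, slack=1)
Line 4: ['address', 'metal', 'purple'] (min_width=20, slack=2)
Line 5: ['fox', 'bed', 'river', 'plate'] (min_width=19, slack=3)
Line 6: ['content', 'tower', 'bedroom'] (min_width=21, slack=1)
Line 7: ['and', 'lion'] (min_width=8, slack=14)
Total lines: 7

Answer: 7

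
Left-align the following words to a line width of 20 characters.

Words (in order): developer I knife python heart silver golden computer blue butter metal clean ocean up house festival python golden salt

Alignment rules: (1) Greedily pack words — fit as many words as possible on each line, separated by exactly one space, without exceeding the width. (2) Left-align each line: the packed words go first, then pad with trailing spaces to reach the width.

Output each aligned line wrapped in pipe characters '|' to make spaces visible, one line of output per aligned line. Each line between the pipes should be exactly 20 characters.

Answer: |developer I knife   |
|python heart silver |
|golden computer blue|
|butter metal clean  |
|ocean up house      |
|festival python     |
|golden salt         |

Derivation:
Line 1: ['developer', 'I', 'knife'] (min_width=17, slack=3)
Line 2: ['python', 'heart', 'silver'] (min_width=19, slack=1)
Line 3: ['golden', 'computer', 'blue'] (min_width=20, slack=0)
Line 4: ['butter', 'metal', 'clean'] (min_width=18, slack=2)
Line 5: ['ocean', 'up', 'house'] (min_width=14, slack=6)
Line 6: ['festival', 'python'] (min_width=15, slack=5)
Line 7: ['golden', 'salt'] (min_width=11, slack=9)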